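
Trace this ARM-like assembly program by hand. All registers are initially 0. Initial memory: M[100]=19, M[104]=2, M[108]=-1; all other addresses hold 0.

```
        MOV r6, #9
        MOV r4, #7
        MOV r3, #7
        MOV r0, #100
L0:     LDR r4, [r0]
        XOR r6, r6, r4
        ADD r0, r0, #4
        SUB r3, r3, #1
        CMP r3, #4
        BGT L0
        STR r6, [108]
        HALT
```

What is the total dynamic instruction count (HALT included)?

after MOV r6, #9: r6=9
after MOV r4, #7: r4=7
after MOV r3, #7: r3=7
after MOV r0, #100: r0=100
after LDR r4, [r0]: r4=M[100]=19
after XOR r6, r6, r4: r6=9^19=26
after ADD r0, r0, #4: r0=100+4=104
after SUB r3, r3, #1: r3=7-1=6
CMP r3, #4  (cmp 6,4)
BGT L0: taken
after LDR r4, [r0]: r4=M[104]=2
after XOR r6, r6, r4: r6=26^2=24
after ADD r0, r0, #4: r0=104+4=108
after SUB r3, r3, #1: r3=6-1=5
CMP r3, #4  (cmp 5,4)
BGT L0: taken
after LDR r4, [r0]: r4=M[108]=-1
after XOR r6, r6, r4: r6=24^(-1)=-25
after ADD r0, r0, #4: r0=108+4=112
after SUB r3, r3, #1: r3=5-1=4
CMP r3, #4  (cmp 4,4)
BGT L0: not taken
STR r6, [108] → M[108]=-25
halt.
Total executed instructions: 24.

24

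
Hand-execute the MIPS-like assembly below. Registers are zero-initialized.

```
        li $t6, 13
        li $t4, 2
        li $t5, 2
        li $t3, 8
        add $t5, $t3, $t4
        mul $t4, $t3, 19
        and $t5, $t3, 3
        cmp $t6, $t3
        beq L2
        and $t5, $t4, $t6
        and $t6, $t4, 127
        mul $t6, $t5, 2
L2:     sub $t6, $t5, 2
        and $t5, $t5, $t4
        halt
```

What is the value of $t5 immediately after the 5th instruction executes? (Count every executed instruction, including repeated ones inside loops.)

10

li $t6, 13 → $t6=13
li $t4, 2 → $t4=2
li $t5, 2 → $t5=2
li $t3, 8 → $t3=8
add $t5, $t3, $t4 → $t5=8+2=10
After step 5: $t5 = 10.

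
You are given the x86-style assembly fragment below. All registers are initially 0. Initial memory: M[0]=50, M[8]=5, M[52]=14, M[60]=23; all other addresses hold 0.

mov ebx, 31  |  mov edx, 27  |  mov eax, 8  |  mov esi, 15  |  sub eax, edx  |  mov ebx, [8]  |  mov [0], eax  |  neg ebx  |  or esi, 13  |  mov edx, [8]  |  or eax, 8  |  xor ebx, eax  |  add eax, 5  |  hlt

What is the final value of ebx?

mov ebx, 31 → ebx=31
mov edx, 27 → edx=27
mov eax, 8 → eax=8
mov esi, 15 → esi=15
sub eax, edx → eax=8-27=-19
mov ebx, [8] → ebx=M[8]=5
mov [0], eax → M[0]=-19
neg ebx → ebx=-(5)=-5
or esi, 13 → esi=15|13=15
mov edx, [8] → edx=M[8]=5
or eax, 8 → eax=(-19)|8=-19
xor ebx, eax → ebx=(-5)^(-19)=22
add eax, 5 → eax=(-19)+5=-14
halt.

22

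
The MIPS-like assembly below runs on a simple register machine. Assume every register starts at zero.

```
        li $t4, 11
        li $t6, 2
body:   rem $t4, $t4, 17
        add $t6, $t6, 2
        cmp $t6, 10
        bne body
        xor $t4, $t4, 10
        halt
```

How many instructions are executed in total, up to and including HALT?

$t4=11
$t6=2
$t4=11%17=11
$t6=2+2=4
cmp $t6, 10  (cmp 4,10)
bne body: taken
$t4=11%17=11
$t6=4+2=6
cmp $t6, 10  (cmp 6,10)
bne body: taken
$t4=11%17=11
$t6=6+2=8
cmp $t6, 10  (cmp 8,10)
bne body: taken
$t4=11%17=11
$t6=8+2=10
cmp $t6, 10  (cmp 10,10)
bne body: not taken
$t4=11^10=1
halt.
Total executed instructions: 20.

20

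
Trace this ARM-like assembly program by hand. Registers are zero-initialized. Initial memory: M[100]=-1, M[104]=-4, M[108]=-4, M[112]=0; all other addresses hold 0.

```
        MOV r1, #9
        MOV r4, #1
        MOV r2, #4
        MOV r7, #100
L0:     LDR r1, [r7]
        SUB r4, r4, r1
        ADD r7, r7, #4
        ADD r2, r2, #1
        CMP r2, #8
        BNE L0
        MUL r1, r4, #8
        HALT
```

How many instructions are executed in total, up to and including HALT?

30

r1=9
r4=1
r2=4
r7=100
r1=M[100]=-1
r4=1-(-1)=2
r7=100+4=104
r2=4+1=5
CMP r2, #8  (cmp 5,8)
BNE L0: taken
r1=M[104]=-4
r4=2-(-4)=6
r7=104+4=108
r2=5+1=6
CMP r2, #8  (cmp 6,8)
BNE L0: taken
r1=M[108]=-4
r4=6-(-4)=10
r7=108+4=112
r2=6+1=7
CMP r2, #8  (cmp 7,8)
BNE L0: taken
r1=M[112]=0
r4=10-0=10
r7=112+4=116
r2=7+1=8
CMP r2, #8  (cmp 8,8)
BNE L0: not taken
r1=10*8=80
halt.
Total executed instructions: 30.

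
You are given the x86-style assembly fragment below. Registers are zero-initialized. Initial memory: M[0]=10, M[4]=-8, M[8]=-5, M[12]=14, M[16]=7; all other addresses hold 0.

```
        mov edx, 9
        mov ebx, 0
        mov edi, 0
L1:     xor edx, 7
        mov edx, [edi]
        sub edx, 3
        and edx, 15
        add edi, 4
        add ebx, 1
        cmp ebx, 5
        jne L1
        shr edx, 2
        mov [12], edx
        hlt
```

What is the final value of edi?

20

mov edx, 9 → edx=9
mov ebx, 0 → ebx=0
mov edi, 0 → edi=0
xor edx, 7 → edx=9^7=14
mov edx, [edi] → edx=M[0]=10
sub edx, 3 → edx=10-3=7
and edx, 15 → edx=7&15=7
add edi, 4 → edi=0+4=4
add ebx, 1 → ebx=0+1=1
cmp ebx, 5  (cmp 1,5)
jne L1: taken
xor edx, 7 → edx=7^7=0
mov edx, [edi] → edx=M[4]=-8
sub edx, 3 → edx=(-8)-3=-11
and edx, 15 → edx=(-11)&15=5
add edi, 4 → edi=4+4=8
add ebx, 1 → ebx=1+1=2
cmp ebx, 5  (cmp 2,5)
jne L1: taken
xor edx, 7 → edx=5^7=2
mov edx, [edi] → edx=M[8]=-5
sub edx, 3 → edx=(-5)-3=-8
and edx, 15 → edx=(-8)&15=8
add edi, 4 → edi=8+4=12
add ebx, 1 → ebx=2+1=3
cmp ebx, 5  (cmp 3,5)
jne L1: taken
xor edx, 7 → edx=8^7=15
mov edx, [edi] → edx=M[12]=14
sub edx, 3 → edx=14-3=11
and edx, 15 → edx=11&15=11
add edi, 4 → edi=12+4=16
add ebx, 1 → ebx=3+1=4
cmp ebx, 5  (cmp 4,5)
jne L1: taken
xor edx, 7 → edx=11^7=12
mov edx, [edi] → edx=M[16]=7
sub edx, 3 → edx=7-3=4
and edx, 15 → edx=4&15=4
add edi, 4 → edi=16+4=20
add ebx, 1 → ebx=4+1=5
cmp ebx, 5  (cmp 5,5)
jne L1: not taken
shr edx, 2 → edx=4>>2=1
mov [12], edx → M[12]=1
halt.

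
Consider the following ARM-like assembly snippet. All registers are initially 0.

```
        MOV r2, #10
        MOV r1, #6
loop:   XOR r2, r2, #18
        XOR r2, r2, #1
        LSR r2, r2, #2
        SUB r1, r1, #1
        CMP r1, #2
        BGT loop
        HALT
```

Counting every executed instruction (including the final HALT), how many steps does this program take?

MOV r2, #10 → r2=10
MOV r1, #6 → r1=6
XOR r2, r2, #18 → r2=10^18=24
XOR r2, r2, #1 → r2=24^1=25
LSR r2, r2, #2 → r2=25>>2=6
SUB r1, r1, #1 → r1=6-1=5
CMP r1, #2  (cmp 5,2)
BGT loop: taken
XOR r2, r2, #18 → r2=6^18=20
XOR r2, r2, #1 → r2=20^1=21
LSR r2, r2, #2 → r2=21>>2=5
SUB r1, r1, #1 → r1=5-1=4
CMP r1, #2  (cmp 4,2)
BGT loop: taken
XOR r2, r2, #18 → r2=5^18=23
XOR r2, r2, #1 → r2=23^1=22
LSR r2, r2, #2 → r2=22>>2=5
SUB r1, r1, #1 → r1=4-1=3
CMP r1, #2  (cmp 3,2)
BGT loop: taken
XOR r2, r2, #18 → r2=5^18=23
XOR r2, r2, #1 → r2=23^1=22
LSR r2, r2, #2 → r2=22>>2=5
SUB r1, r1, #1 → r1=3-1=2
CMP r1, #2  (cmp 2,2)
BGT loop: not taken
halt.
Total executed instructions: 27.

27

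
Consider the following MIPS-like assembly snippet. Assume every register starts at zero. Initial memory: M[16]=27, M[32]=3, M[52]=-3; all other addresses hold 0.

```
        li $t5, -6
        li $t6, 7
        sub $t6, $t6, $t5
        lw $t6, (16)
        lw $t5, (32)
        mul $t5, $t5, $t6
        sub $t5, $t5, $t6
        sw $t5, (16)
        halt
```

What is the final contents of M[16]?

54

li $t5, -6 → $t5=-6
li $t6, 7 → $t6=7
sub $t6, $t6, $t5 → $t6=7-(-6)=13
lw $t6, (16) → $t6=M[16]=27
lw $t5, (32) → $t5=M[32]=3
mul $t5, $t5, $t6 → $t5=3*27=81
sub $t5, $t5, $t6 → $t5=81-27=54
sw $t5, (16) → M[16]=54
halt.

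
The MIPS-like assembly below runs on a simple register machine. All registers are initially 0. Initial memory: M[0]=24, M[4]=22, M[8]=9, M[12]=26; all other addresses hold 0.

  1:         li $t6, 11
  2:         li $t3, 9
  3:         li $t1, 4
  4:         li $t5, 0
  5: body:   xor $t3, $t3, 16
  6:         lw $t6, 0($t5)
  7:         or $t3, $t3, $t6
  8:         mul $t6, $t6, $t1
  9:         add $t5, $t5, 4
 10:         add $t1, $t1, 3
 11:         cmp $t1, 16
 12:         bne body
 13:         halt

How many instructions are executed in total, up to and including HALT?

37

li $t6, 11 → $t6=11
li $t3, 9 → $t3=9
li $t1, 4 → $t1=4
li $t5, 0 → $t5=0
xor $t3, $t3, 16 → $t3=9^16=25
lw $t6, 0($t5) → $t6=M[0]=24
or $t3, $t3, $t6 → $t3=25|24=25
mul $t6, $t6, $t1 → $t6=24*4=96
add $t5, $t5, 4 → $t5=0+4=4
add $t1, $t1, 3 → $t1=4+3=7
cmp $t1, 16  (cmp 7,16)
bne body: taken
xor $t3, $t3, 16 → $t3=25^16=9
lw $t6, 0($t5) → $t6=M[4]=22
or $t3, $t3, $t6 → $t3=9|22=31
mul $t6, $t6, $t1 → $t6=22*7=154
add $t5, $t5, 4 → $t5=4+4=8
add $t1, $t1, 3 → $t1=7+3=10
cmp $t1, 16  (cmp 10,16)
bne body: taken
xor $t3, $t3, 16 → $t3=31^16=15
lw $t6, 0($t5) → $t6=M[8]=9
or $t3, $t3, $t6 → $t3=15|9=15
mul $t6, $t6, $t1 → $t6=9*10=90
add $t5, $t5, 4 → $t5=8+4=12
add $t1, $t1, 3 → $t1=10+3=13
cmp $t1, 16  (cmp 13,16)
bne body: taken
xor $t3, $t3, 16 → $t3=15^16=31
lw $t6, 0($t5) → $t6=M[12]=26
or $t3, $t3, $t6 → $t3=31|26=31
mul $t6, $t6, $t1 → $t6=26*13=338
add $t5, $t5, 4 → $t5=12+4=16
add $t1, $t1, 3 → $t1=13+3=16
cmp $t1, 16  (cmp 16,16)
bne body: not taken
halt.
Total executed instructions: 37.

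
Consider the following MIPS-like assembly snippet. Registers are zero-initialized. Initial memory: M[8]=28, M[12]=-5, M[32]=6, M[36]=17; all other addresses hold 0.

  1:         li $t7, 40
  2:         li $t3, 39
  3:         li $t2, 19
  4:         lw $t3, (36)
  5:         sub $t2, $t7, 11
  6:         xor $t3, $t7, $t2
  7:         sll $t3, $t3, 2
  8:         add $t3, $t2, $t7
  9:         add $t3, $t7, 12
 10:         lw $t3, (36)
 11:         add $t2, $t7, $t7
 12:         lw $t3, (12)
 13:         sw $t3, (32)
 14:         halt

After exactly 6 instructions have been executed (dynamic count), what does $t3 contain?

53

$t7=40
$t3=39
$t2=19
$t3=M[36]=17
$t2=40-11=29
$t3=40^29=53
After step 6: $t3 = 53.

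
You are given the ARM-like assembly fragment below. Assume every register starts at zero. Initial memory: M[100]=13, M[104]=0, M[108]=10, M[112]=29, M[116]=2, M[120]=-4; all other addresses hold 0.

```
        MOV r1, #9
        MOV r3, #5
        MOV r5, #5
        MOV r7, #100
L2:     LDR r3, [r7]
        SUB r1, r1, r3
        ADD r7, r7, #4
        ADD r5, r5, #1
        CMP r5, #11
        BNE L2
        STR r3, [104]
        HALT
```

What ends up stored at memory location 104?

-4

r1=9
r3=5
r5=5
r7=100
r3=M[100]=13
r1=9-13=-4
r7=100+4=104
r5=5+1=6
CMP r5, #11  (cmp 6,11)
BNE L2: taken
r3=M[104]=0
r1=(-4)-0=-4
r7=104+4=108
r5=6+1=7
CMP r5, #11  (cmp 7,11)
BNE L2: taken
r3=M[108]=10
r1=(-4)-10=-14
r7=108+4=112
r5=7+1=8
CMP r5, #11  (cmp 8,11)
BNE L2: taken
r3=M[112]=29
r1=(-14)-29=-43
r7=112+4=116
r5=8+1=9
CMP r5, #11  (cmp 9,11)
BNE L2: taken
r3=M[116]=2
r1=(-43)-2=-45
r7=116+4=120
r5=9+1=10
CMP r5, #11  (cmp 10,11)
BNE L2: taken
r3=M[120]=-4
r1=(-45)-(-4)=-41
r7=120+4=124
r5=10+1=11
CMP r5, #11  (cmp 11,11)
BNE L2: not taken
STR r3, [104] → M[104]=-4
halt.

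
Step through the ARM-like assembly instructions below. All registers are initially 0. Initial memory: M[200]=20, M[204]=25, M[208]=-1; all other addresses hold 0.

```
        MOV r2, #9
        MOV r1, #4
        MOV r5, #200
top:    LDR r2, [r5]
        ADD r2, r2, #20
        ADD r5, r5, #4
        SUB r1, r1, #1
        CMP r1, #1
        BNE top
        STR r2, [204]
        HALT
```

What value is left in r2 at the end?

19

MOV r2, #9 → r2=9
MOV r1, #4 → r1=4
MOV r5, #200 → r5=200
LDR r2, [r5] → r2=M[200]=20
ADD r2, r2, #20 → r2=20+20=40
ADD r5, r5, #4 → r5=200+4=204
SUB r1, r1, #1 → r1=4-1=3
CMP r1, #1  (cmp 3,1)
BNE top: taken
LDR r2, [r5] → r2=M[204]=25
ADD r2, r2, #20 → r2=25+20=45
ADD r5, r5, #4 → r5=204+4=208
SUB r1, r1, #1 → r1=3-1=2
CMP r1, #1  (cmp 2,1)
BNE top: taken
LDR r2, [r5] → r2=M[208]=-1
ADD r2, r2, #20 → r2=(-1)+20=19
ADD r5, r5, #4 → r5=208+4=212
SUB r1, r1, #1 → r1=2-1=1
CMP r1, #1  (cmp 1,1)
BNE top: not taken
STR r2, [204] → M[204]=19
halt.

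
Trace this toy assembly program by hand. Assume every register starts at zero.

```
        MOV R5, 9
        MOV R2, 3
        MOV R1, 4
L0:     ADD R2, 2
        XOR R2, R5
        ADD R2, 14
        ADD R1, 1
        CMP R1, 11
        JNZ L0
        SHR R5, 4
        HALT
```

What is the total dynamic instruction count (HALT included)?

MOV R5, 9 → R5=9
MOV R2, 3 → R2=3
MOV R1, 4 → R1=4
ADD R2, 2 → R2=3+2=5
XOR R2, R5 → R2=5^9=12
ADD R2, 14 → R2=12+14=26
ADD R1, 1 → R1=4+1=5
CMP R1, 11  (cmp 5,11)
JNZ L0: taken
ADD R2, 2 → R2=26+2=28
XOR R2, R5 → R2=28^9=21
ADD R2, 14 → R2=21+14=35
ADD R1, 1 → R1=5+1=6
CMP R1, 11  (cmp 6,11)
JNZ L0: taken
ADD R2, 2 → R2=35+2=37
XOR R2, R5 → R2=37^9=44
ADD R2, 14 → R2=44+14=58
ADD R1, 1 → R1=6+1=7
CMP R1, 11  (cmp 7,11)
JNZ L0: taken
ADD R2, 2 → R2=58+2=60
XOR R2, R5 → R2=60^9=53
ADD R2, 14 → R2=53+14=67
ADD R1, 1 → R1=7+1=8
CMP R1, 11  (cmp 8,11)
JNZ L0: taken
ADD R2, 2 → R2=67+2=69
XOR R2, R5 → R2=69^9=76
ADD R2, 14 → R2=76+14=90
ADD R1, 1 → R1=8+1=9
CMP R1, 11  (cmp 9,11)
JNZ L0: taken
ADD R2, 2 → R2=90+2=92
XOR R2, R5 → R2=92^9=85
ADD R2, 14 → R2=85+14=99
ADD R1, 1 → R1=9+1=10
CMP R1, 11  (cmp 10,11)
JNZ L0: taken
ADD R2, 2 → R2=99+2=101
XOR R2, R5 → R2=101^9=108
ADD R2, 14 → R2=108+14=122
ADD R1, 1 → R1=10+1=11
CMP R1, 11  (cmp 11,11)
JNZ L0: not taken
SHR R5, 4 → R5=9>>4=0
halt.
Total executed instructions: 47.

47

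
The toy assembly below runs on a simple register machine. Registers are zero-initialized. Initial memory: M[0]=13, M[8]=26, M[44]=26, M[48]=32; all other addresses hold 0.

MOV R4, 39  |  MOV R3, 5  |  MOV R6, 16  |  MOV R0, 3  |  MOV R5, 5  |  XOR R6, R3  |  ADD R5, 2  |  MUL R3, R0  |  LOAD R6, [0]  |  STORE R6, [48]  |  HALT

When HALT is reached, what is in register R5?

R4=39
R3=5
R6=16
R0=3
R5=5
R6=16^5=21
R5=5+2=7
R3=5*3=15
R6=M[0]=13
STORE R6, [48] → M[48]=13
halt.

7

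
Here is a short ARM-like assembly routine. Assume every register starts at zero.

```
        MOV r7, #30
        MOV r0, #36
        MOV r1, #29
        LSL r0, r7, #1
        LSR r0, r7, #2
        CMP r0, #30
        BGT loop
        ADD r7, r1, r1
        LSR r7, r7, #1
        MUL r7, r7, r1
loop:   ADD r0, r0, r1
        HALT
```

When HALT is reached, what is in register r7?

841

r7=30
r0=36
r1=29
r0=30<<1=60
r0=30>>2=7
CMP r0, #30  (cmp 7,30)
BGT loop: not taken
r7=29+29=58
r7=58>>1=29
r7=29*29=841
r0=7+29=36
halt.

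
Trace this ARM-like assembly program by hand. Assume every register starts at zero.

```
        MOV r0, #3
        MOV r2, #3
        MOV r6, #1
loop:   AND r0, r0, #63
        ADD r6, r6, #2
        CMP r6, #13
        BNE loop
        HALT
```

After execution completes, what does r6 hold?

r0=3
r2=3
r6=1
r0=3&63=3
r6=1+2=3
CMP r6, #13  (cmp 3,13)
BNE loop: taken
r0=3&63=3
r6=3+2=5
CMP r6, #13  (cmp 5,13)
BNE loop: taken
r0=3&63=3
r6=5+2=7
CMP r6, #13  (cmp 7,13)
BNE loop: taken
r0=3&63=3
r6=7+2=9
CMP r6, #13  (cmp 9,13)
BNE loop: taken
r0=3&63=3
r6=9+2=11
CMP r6, #13  (cmp 11,13)
BNE loop: taken
r0=3&63=3
r6=11+2=13
CMP r6, #13  (cmp 13,13)
BNE loop: not taken
halt.

13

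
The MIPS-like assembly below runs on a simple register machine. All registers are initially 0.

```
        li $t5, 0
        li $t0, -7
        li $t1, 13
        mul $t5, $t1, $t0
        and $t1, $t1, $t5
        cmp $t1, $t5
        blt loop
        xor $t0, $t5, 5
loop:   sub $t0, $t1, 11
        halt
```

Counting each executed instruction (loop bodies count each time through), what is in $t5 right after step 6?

after li $t5, 0: $t5=0
after li $t0, -7: $t0=-7
after li $t1, 13: $t1=13
after mul $t5, $t1, $t0: $t5=13*(-7)=-91
after and $t1, $t1, $t5: $t1=13&(-91)=5
cmp $t1, $t5  (cmp 5,-91)
After step 6: $t5 = -91.

-91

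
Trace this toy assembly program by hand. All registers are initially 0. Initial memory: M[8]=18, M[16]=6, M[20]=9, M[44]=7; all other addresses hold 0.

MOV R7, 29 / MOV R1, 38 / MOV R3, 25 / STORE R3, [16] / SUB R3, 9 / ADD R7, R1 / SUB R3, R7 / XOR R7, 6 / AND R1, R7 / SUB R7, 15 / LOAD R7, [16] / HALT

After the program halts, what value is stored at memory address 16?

R7=29
R1=38
R3=25
STORE R3, [16] → M[16]=25
R3=25-9=16
R7=29+38=67
R3=16-67=-51
R7=67^6=69
R1=38&69=4
R7=69-15=54
R7=M[16]=25
halt.

25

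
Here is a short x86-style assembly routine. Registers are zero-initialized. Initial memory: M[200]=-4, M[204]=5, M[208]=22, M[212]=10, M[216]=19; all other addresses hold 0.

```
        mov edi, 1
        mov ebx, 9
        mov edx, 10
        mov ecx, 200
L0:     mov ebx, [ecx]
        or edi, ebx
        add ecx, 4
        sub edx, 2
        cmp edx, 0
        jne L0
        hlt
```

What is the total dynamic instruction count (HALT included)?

35

after mov edi, 1: edi=1
after mov ebx, 9: ebx=9
after mov edx, 10: edx=10
after mov ecx, 200: ecx=200
after mov ebx, [ecx]: ebx=M[200]=-4
after or edi, ebx: edi=1|(-4)=-3
after add ecx, 4: ecx=200+4=204
after sub edx, 2: edx=10-2=8
cmp edx, 0  (cmp 8,0)
jne L0: taken
after mov ebx, [ecx]: ebx=M[204]=5
after or edi, ebx: edi=(-3)|5=-3
after add ecx, 4: ecx=204+4=208
after sub edx, 2: edx=8-2=6
cmp edx, 0  (cmp 6,0)
jne L0: taken
after mov ebx, [ecx]: ebx=M[208]=22
after or edi, ebx: edi=(-3)|22=-1
after add ecx, 4: ecx=208+4=212
after sub edx, 2: edx=6-2=4
cmp edx, 0  (cmp 4,0)
jne L0: taken
after mov ebx, [ecx]: ebx=M[212]=10
after or edi, ebx: edi=(-1)|10=-1
after add ecx, 4: ecx=212+4=216
after sub edx, 2: edx=4-2=2
cmp edx, 0  (cmp 2,0)
jne L0: taken
after mov ebx, [ecx]: ebx=M[216]=19
after or edi, ebx: edi=(-1)|19=-1
after add ecx, 4: ecx=216+4=220
after sub edx, 2: edx=2-2=0
cmp edx, 0  (cmp 0,0)
jne L0: not taken
halt.
Total executed instructions: 35.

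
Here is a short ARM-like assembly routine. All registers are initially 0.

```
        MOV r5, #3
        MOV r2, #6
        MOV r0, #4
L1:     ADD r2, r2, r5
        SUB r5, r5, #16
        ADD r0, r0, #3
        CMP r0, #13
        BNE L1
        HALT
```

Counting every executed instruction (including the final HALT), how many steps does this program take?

after MOV r5, #3: r5=3
after MOV r2, #6: r2=6
after MOV r0, #4: r0=4
after ADD r2, r2, r5: r2=6+3=9
after SUB r5, r5, #16: r5=3-16=-13
after ADD r0, r0, #3: r0=4+3=7
CMP r0, #13  (cmp 7,13)
BNE L1: taken
after ADD r2, r2, r5: r2=9+(-13)=-4
after SUB r5, r5, #16: r5=(-13)-16=-29
after ADD r0, r0, #3: r0=7+3=10
CMP r0, #13  (cmp 10,13)
BNE L1: taken
after ADD r2, r2, r5: r2=(-4)+(-29)=-33
after SUB r5, r5, #16: r5=(-29)-16=-45
after ADD r0, r0, #3: r0=10+3=13
CMP r0, #13  (cmp 13,13)
BNE L1: not taken
halt.
Total executed instructions: 19.

19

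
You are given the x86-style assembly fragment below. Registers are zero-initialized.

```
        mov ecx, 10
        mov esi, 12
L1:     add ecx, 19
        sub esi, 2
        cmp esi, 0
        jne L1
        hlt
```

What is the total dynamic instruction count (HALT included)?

after mov ecx, 10: ecx=10
after mov esi, 12: esi=12
after add ecx, 19: ecx=10+19=29
after sub esi, 2: esi=12-2=10
cmp esi, 0  (cmp 10,0)
jne L1: taken
after add ecx, 19: ecx=29+19=48
after sub esi, 2: esi=10-2=8
cmp esi, 0  (cmp 8,0)
jne L1: taken
after add ecx, 19: ecx=48+19=67
after sub esi, 2: esi=8-2=6
cmp esi, 0  (cmp 6,0)
jne L1: taken
after add ecx, 19: ecx=67+19=86
after sub esi, 2: esi=6-2=4
cmp esi, 0  (cmp 4,0)
jne L1: taken
after add ecx, 19: ecx=86+19=105
after sub esi, 2: esi=4-2=2
cmp esi, 0  (cmp 2,0)
jne L1: taken
after add ecx, 19: ecx=105+19=124
after sub esi, 2: esi=2-2=0
cmp esi, 0  (cmp 0,0)
jne L1: not taken
halt.
Total executed instructions: 27.

27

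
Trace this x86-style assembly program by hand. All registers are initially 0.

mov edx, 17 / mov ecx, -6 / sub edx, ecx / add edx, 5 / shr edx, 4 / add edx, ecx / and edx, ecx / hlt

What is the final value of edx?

after mov edx, 17: edx=17
after mov ecx, -6: ecx=-6
after sub edx, ecx: edx=17-(-6)=23
after add edx, 5: edx=23+5=28
after shr edx, 4: edx=28>>4=1
after add edx, ecx: edx=1+(-6)=-5
after and edx, ecx: edx=(-5)&(-6)=-6
halt.

-6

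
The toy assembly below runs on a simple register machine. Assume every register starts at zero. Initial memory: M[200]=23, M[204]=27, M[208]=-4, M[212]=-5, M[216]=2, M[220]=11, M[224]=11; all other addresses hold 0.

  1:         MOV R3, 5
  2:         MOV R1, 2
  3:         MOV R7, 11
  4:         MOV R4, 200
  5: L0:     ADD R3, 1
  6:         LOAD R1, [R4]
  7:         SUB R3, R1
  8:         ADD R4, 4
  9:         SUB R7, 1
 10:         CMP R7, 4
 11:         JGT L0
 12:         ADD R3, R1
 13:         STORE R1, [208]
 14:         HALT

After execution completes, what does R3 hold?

after MOV R3, 5: R3=5
after MOV R1, 2: R1=2
after MOV R7, 11: R7=11
after MOV R4, 200: R4=200
after ADD R3, 1: R3=5+1=6
after LOAD R1, [R4]: R1=M[200]=23
after SUB R3, R1: R3=6-23=-17
after ADD R4, 4: R4=200+4=204
after SUB R7, 1: R7=11-1=10
CMP R7, 4  (cmp 10,4)
JGT L0: taken
after ADD R3, 1: R3=(-17)+1=-16
after LOAD R1, [R4]: R1=M[204]=27
after SUB R3, R1: R3=(-16)-27=-43
after ADD R4, 4: R4=204+4=208
after SUB R7, 1: R7=10-1=9
CMP R7, 4  (cmp 9,4)
JGT L0: taken
after ADD R3, 1: R3=(-43)+1=-42
after LOAD R1, [R4]: R1=M[208]=-4
after SUB R3, R1: R3=(-42)-(-4)=-38
after ADD R4, 4: R4=208+4=212
after SUB R7, 1: R7=9-1=8
CMP R7, 4  (cmp 8,4)
JGT L0: taken
after ADD R3, 1: R3=(-38)+1=-37
after LOAD R1, [R4]: R1=M[212]=-5
after SUB R3, R1: R3=(-37)-(-5)=-32
after ADD R4, 4: R4=212+4=216
after SUB R7, 1: R7=8-1=7
CMP R7, 4  (cmp 7,4)
JGT L0: taken
after ADD R3, 1: R3=(-32)+1=-31
after LOAD R1, [R4]: R1=M[216]=2
after SUB R3, R1: R3=(-31)-2=-33
after ADD R4, 4: R4=216+4=220
after SUB R7, 1: R7=7-1=6
CMP R7, 4  (cmp 6,4)
JGT L0: taken
after ADD R3, 1: R3=(-33)+1=-32
after LOAD R1, [R4]: R1=M[220]=11
after SUB R3, R1: R3=(-32)-11=-43
after ADD R4, 4: R4=220+4=224
after SUB R7, 1: R7=6-1=5
CMP R7, 4  (cmp 5,4)
JGT L0: taken
after ADD R3, 1: R3=(-43)+1=-42
after LOAD R1, [R4]: R1=M[224]=11
after SUB R3, R1: R3=(-42)-11=-53
after ADD R4, 4: R4=224+4=228
after SUB R7, 1: R7=5-1=4
CMP R7, 4  (cmp 4,4)
JGT L0: not taken
after ADD R3, R1: R3=(-53)+11=-42
STORE R1, [208] → M[208]=11
halt.

-42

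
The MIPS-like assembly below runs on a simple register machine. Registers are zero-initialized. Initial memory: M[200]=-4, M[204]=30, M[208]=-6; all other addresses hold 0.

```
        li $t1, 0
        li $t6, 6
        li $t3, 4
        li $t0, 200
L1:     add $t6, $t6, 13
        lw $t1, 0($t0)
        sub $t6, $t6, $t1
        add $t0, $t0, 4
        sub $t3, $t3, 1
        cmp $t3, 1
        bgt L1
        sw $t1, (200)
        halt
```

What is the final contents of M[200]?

li $t1, 0 → $t1=0
li $t6, 6 → $t6=6
li $t3, 4 → $t3=4
li $t0, 200 → $t0=200
add $t6, $t6, 13 → $t6=6+13=19
lw $t1, 0($t0) → $t1=M[200]=-4
sub $t6, $t6, $t1 → $t6=19-(-4)=23
add $t0, $t0, 4 → $t0=200+4=204
sub $t3, $t3, 1 → $t3=4-1=3
cmp $t3, 1  (cmp 3,1)
bgt L1: taken
add $t6, $t6, 13 → $t6=23+13=36
lw $t1, 0($t0) → $t1=M[204]=30
sub $t6, $t6, $t1 → $t6=36-30=6
add $t0, $t0, 4 → $t0=204+4=208
sub $t3, $t3, 1 → $t3=3-1=2
cmp $t3, 1  (cmp 2,1)
bgt L1: taken
add $t6, $t6, 13 → $t6=6+13=19
lw $t1, 0($t0) → $t1=M[208]=-6
sub $t6, $t6, $t1 → $t6=19-(-6)=25
add $t0, $t0, 4 → $t0=208+4=212
sub $t3, $t3, 1 → $t3=2-1=1
cmp $t3, 1  (cmp 1,1)
bgt L1: not taken
sw $t1, (200) → M[200]=-6
halt.

-6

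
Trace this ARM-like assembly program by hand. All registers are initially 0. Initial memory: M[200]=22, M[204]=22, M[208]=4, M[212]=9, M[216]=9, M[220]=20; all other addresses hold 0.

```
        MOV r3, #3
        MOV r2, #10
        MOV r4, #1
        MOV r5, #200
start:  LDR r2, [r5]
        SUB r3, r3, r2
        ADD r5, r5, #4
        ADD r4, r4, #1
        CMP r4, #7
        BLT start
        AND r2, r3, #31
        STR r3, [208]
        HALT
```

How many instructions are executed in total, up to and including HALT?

43

r3=3
r2=10
r4=1
r5=200
r2=M[200]=22
r3=3-22=-19
r5=200+4=204
r4=1+1=2
CMP r4, #7  (cmp 2,7)
BLT start: taken
r2=M[204]=22
r3=(-19)-22=-41
r5=204+4=208
r4=2+1=3
CMP r4, #7  (cmp 3,7)
BLT start: taken
r2=M[208]=4
r3=(-41)-4=-45
r5=208+4=212
r4=3+1=4
CMP r4, #7  (cmp 4,7)
BLT start: taken
r2=M[212]=9
r3=(-45)-9=-54
r5=212+4=216
r4=4+1=5
CMP r4, #7  (cmp 5,7)
BLT start: taken
r2=M[216]=9
r3=(-54)-9=-63
r5=216+4=220
r4=5+1=6
CMP r4, #7  (cmp 6,7)
BLT start: taken
r2=M[220]=20
r3=(-63)-20=-83
r5=220+4=224
r4=6+1=7
CMP r4, #7  (cmp 7,7)
BLT start: not taken
r2=(-83)&31=13
STR r3, [208] → M[208]=-83
halt.
Total executed instructions: 43.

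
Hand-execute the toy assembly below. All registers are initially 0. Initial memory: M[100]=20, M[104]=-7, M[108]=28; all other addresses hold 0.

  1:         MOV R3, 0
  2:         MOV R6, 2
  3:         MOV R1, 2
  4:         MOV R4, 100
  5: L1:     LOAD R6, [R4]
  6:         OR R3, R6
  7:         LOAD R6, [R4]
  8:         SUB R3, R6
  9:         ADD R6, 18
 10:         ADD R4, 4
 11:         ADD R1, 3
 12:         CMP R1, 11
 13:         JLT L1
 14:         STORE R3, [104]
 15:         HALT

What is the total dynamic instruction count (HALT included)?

33

MOV R3, 0 → R3=0
MOV R6, 2 → R6=2
MOV R1, 2 → R1=2
MOV R4, 100 → R4=100
LOAD R6, [R4] → R6=M[100]=20
OR R3, R6 → R3=0|20=20
LOAD R6, [R4] → R6=M[100]=20
SUB R3, R6 → R3=20-20=0
ADD R6, 18 → R6=20+18=38
ADD R4, 4 → R4=100+4=104
ADD R1, 3 → R1=2+3=5
CMP R1, 11  (cmp 5,11)
JLT L1: taken
LOAD R6, [R4] → R6=M[104]=-7
OR R3, R6 → R3=0|(-7)=-7
LOAD R6, [R4] → R6=M[104]=-7
SUB R3, R6 → R3=(-7)-(-7)=0
ADD R6, 18 → R6=(-7)+18=11
ADD R4, 4 → R4=104+4=108
ADD R1, 3 → R1=5+3=8
CMP R1, 11  (cmp 8,11)
JLT L1: taken
LOAD R6, [R4] → R6=M[108]=28
OR R3, R6 → R3=0|28=28
LOAD R6, [R4] → R6=M[108]=28
SUB R3, R6 → R3=28-28=0
ADD R6, 18 → R6=28+18=46
ADD R4, 4 → R4=108+4=112
ADD R1, 3 → R1=8+3=11
CMP R1, 11  (cmp 11,11)
JLT L1: not taken
STORE R3, [104] → M[104]=0
halt.
Total executed instructions: 33.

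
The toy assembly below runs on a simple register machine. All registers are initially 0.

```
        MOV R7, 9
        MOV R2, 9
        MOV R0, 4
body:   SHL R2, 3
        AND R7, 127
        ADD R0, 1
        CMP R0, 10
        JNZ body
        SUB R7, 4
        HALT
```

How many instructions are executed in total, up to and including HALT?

35

after MOV R7, 9: R7=9
after MOV R2, 9: R2=9
after MOV R0, 4: R0=4
after SHL R2, 3: R2=9<<3=72
after AND R7, 127: R7=9&127=9
after ADD R0, 1: R0=4+1=5
CMP R0, 10  (cmp 5,10)
JNZ body: taken
after SHL R2, 3: R2=72<<3=576
after AND R7, 127: R7=9&127=9
after ADD R0, 1: R0=5+1=6
CMP R0, 10  (cmp 6,10)
JNZ body: taken
after SHL R2, 3: R2=576<<3=4608
after AND R7, 127: R7=9&127=9
after ADD R0, 1: R0=6+1=7
CMP R0, 10  (cmp 7,10)
JNZ body: taken
after SHL R2, 3: R2=4608<<3=36864
after AND R7, 127: R7=9&127=9
after ADD R0, 1: R0=7+1=8
CMP R0, 10  (cmp 8,10)
JNZ body: taken
after SHL R2, 3: R2=36864<<3=294912
after AND R7, 127: R7=9&127=9
after ADD R0, 1: R0=8+1=9
CMP R0, 10  (cmp 9,10)
JNZ body: taken
after SHL R2, 3: R2=294912<<3=2359296
after AND R7, 127: R7=9&127=9
after ADD R0, 1: R0=9+1=10
CMP R0, 10  (cmp 10,10)
JNZ body: not taken
after SUB R7, 4: R7=9-4=5
halt.
Total executed instructions: 35.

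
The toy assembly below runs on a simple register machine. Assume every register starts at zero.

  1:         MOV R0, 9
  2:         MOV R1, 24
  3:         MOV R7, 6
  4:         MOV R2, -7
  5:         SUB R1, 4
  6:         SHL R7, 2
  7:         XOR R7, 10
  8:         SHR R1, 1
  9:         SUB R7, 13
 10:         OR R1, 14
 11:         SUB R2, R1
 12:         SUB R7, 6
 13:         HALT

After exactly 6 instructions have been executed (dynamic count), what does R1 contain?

after MOV R0, 9: R0=9
after MOV R1, 24: R1=24
after MOV R7, 6: R7=6
after MOV R2, -7: R2=-7
after SUB R1, 4: R1=24-4=20
after SHL R7, 2: R7=6<<2=24
After step 6: R1 = 20.

20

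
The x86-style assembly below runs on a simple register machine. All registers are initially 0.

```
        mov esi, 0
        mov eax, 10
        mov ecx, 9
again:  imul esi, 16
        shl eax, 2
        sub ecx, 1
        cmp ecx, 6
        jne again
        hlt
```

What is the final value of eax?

esi=0
eax=10
ecx=9
esi=0*16=0
eax=10<<2=40
ecx=9-1=8
cmp ecx, 6  (cmp 8,6)
jne again: taken
esi=0*16=0
eax=40<<2=160
ecx=8-1=7
cmp ecx, 6  (cmp 7,6)
jne again: taken
esi=0*16=0
eax=160<<2=640
ecx=7-1=6
cmp ecx, 6  (cmp 6,6)
jne again: not taken
halt.

640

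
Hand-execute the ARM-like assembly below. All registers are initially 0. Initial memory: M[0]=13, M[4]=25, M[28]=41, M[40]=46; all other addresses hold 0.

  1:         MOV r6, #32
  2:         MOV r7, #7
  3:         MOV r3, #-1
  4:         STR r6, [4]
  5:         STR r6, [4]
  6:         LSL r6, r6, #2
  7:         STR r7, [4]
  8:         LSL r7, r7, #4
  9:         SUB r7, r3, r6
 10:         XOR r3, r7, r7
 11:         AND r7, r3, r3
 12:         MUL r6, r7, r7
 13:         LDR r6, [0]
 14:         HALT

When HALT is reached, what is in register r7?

after MOV r6, #32: r6=32
after MOV r7, #7: r7=7
after MOV r3, #-1: r3=-1
STR r6, [4] → M[4]=32
STR r6, [4] → M[4]=32
after LSL r6, r6, #2: r6=32<<2=128
STR r7, [4] → M[4]=7
after LSL r7, r7, #4: r7=7<<4=112
after SUB r7, r3, r6: r7=(-1)-128=-129
after XOR r3, r7, r7: r3=(-129)^(-129)=0
after AND r7, r3, r3: r7=0&0=0
after MUL r6, r7, r7: r6=0*0=0
after LDR r6, [0]: r6=M[0]=13
halt.

0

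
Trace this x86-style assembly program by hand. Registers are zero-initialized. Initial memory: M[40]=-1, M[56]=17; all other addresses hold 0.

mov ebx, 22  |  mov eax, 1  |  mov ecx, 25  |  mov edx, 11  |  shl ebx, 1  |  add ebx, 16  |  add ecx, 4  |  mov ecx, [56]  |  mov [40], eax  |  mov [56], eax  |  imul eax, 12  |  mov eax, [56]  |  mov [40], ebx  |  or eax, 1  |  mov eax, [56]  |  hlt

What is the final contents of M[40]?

after mov ebx, 22: ebx=22
after mov eax, 1: eax=1
after mov ecx, 25: ecx=25
after mov edx, 11: edx=11
after shl ebx, 1: ebx=22<<1=44
after add ebx, 16: ebx=44+16=60
after add ecx, 4: ecx=25+4=29
after mov ecx, [56]: ecx=M[56]=17
mov [40], eax → M[40]=1
mov [56], eax → M[56]=1
after imul eax, 12: eax=1*12=12
after mov eax, [56]: eax=M[56]=1
mov [40], ebx → M[40]=60
after or eax, 1: eax=1|1=1
after mov eax, [56]: eax=M[56]=1
halt.

60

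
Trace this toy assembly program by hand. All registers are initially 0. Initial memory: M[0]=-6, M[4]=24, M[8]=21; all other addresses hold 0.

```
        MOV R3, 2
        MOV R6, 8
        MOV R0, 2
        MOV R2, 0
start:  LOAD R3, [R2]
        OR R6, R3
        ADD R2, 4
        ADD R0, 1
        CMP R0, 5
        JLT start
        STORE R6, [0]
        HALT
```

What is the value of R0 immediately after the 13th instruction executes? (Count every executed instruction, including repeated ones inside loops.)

3

R3=2
R6=8
R0=2
R2=0
R3=M[0]=-6
R6=8|(-6)=-6
R2=0+4=4
R0=2+1=3
CMP R0, 5  (cmp 3,5)
JLT start: taken
R3=M[4]=24
R6=(-6)|24=-6
R2=4+4=8
After step 13: R0 = 3.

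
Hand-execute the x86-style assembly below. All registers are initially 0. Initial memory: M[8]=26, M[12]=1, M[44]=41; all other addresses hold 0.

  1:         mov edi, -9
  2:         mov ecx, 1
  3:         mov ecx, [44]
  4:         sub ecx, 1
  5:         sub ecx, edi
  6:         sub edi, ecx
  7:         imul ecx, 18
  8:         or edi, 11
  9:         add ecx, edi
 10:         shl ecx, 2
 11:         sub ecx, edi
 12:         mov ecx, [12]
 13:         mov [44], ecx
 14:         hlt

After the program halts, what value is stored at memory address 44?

edi=-9
ecx=1
ecx=M[44]=41
ecx=41-1=40
ecx=40-(-9)=49
edi=(-9)-49=-58
ecx=49*18=882
edi=(-58)|11=-49
ecx=882+(-49)=833
ecx=833<<2=3332
ecx=3332-(-49)=3381
ecx=M[12]=1
mov [44], ecx → M[44]=1
halt.

1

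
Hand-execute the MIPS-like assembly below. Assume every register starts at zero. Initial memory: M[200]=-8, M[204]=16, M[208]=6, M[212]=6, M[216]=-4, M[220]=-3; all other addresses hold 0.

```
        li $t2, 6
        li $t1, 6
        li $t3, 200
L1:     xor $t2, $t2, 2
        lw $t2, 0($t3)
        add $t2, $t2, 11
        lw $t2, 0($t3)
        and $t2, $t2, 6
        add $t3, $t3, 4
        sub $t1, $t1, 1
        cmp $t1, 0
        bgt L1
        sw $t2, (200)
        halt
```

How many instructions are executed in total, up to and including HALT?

$t2=6
$t1=6
$t3=200
$t2=6^2=4
$t2=M[200]=-8
$t2=(-8)+11=3
$t2=M[200]=-8
$t2=(-8)&6=0
$t3=200+4=204
$t1=6-1=5
cmp $t1, 0  (cmp 5,0)
bgt L1: taken
$t2=0^2=2
$t2=M[204]=16
$t2=16+11=27
$t2=M[204]=16
$t2=16&6=0
$t3=204+4=208
$t1=5-1=4
cmp $t1, 0  (cmp 4,0)
bgt L1: taken
$t2=0^2=2
$t2=M[208]=6
$t2=6+11=17
$t2=M[208]=6
$t2=6&6=6
$t3=208+4=212
$t1=4-1=3
cmp $t1, 0  (cmp 3,0)
bgt L1: taken
$t2=6^2=4
$t2=M[212]=6
$t2=6+11=17
$t2=M[212]=6
$t2=6&6=6
$t3=212+4=216
$t1=3-1=2
cmp $t1, 0  (cmp 2,0)
bgt L1: taken
$t2=6^2=4
$t2=M[216]=-4
$t2=(-4)+11=7
$t2=M[216]=-4
$t2=(-4)&6=4
$t3=216+4=220
$t1=2-1=1
cmp $t1, 0  (cmp 1,0)
bgt L1: taken
$t2=4^2=6
$t2=M[220]=-3
$t2=(-3)+11=8
$t2=M[220]=-3
$t2=(-3)&6=4
$t3=220+4=224
$t1=1-1=0
cmp $t1, 0  (cmp 0,0)
bgt L1: not taken
sw $t2, (200) → M[200]=4
halt.
Total executed instructions: 59.

59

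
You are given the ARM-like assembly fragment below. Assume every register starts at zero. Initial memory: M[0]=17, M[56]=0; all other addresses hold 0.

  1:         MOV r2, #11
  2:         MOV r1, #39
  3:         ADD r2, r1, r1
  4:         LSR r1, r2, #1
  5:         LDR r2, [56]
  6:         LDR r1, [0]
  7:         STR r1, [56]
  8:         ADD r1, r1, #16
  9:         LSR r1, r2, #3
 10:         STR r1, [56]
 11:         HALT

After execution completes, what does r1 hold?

0

r2=11
r1=39
r2=39+39=78
r1=78>>1=39
r2=M[56]=0
r1=M[0]=17
STR r1, [56] → M[56]=17
r1=17+16=33
r1=0>>3=0
STR r1, [56] → M[56]=0
halt.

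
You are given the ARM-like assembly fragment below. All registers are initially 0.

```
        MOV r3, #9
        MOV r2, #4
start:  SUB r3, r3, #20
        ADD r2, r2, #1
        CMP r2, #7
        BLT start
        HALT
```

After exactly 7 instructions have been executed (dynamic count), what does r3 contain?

MOV r3, #9 → r3=9
MOV r2, #4 → r2=4
SUB r3, r3, #20 → r3=9-20=-11
ADD r2, r2, #1 → r2=4+1=5
CMP r2, #7  (cmp 5,7)
BLT start: taken
SUB r3, r3, #20 → r3=(-11)-20=-31
After step 7: r3 = -31.

-31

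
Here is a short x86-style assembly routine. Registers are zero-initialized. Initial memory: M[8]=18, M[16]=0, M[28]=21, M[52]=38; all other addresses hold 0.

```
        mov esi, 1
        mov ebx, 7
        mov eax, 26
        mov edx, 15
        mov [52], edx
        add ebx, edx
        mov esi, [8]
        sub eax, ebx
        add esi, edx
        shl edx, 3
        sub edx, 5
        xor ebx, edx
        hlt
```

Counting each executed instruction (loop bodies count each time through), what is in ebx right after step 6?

mov esi, 1 → esi=1
mov ebx, 7 → ebx=7
mov eax, 26 → eax=26
mov edx, 15 → edx=15
mov [52], edx → M[52]=15
add ebx, edx → ebx=7+15=22
After step 6: ebx = 22.

22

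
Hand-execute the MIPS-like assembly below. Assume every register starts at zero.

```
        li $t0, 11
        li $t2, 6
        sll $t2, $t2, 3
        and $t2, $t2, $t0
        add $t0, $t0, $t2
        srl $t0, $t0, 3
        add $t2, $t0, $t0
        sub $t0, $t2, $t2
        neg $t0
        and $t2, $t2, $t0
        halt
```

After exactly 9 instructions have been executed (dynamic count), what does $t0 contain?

after li $t0, 11: $t0=11
after li $t2, 6: $t2=6
after sll $t2, $t2, 3: $t2=6<<3=48
after and $t2, $t2, $t0: $t2=48&11=0
after add $t0, $t0, $t2: $t0=11+0=11
after srl $t0, $t0, 3: $t0=11>>3=1
after add $t2, $t0, $t0: $t2=1+1=2
after sub $t0, $t2, $t2: $t0=2-2=0
after neg $t0: $t0=-(0)=0
After step 9: $t0 = 0.

0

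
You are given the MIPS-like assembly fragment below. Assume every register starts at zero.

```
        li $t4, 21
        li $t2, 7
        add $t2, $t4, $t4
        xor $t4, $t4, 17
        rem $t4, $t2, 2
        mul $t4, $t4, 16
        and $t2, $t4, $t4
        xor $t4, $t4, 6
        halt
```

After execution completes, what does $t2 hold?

$t4=21
$t2=7
$t2=21+21=42
$t4=21^17=4
$t4=42%2=0
$t4=0*16=0
$t2=0&0=0
$t4=0^6=6
halt.

0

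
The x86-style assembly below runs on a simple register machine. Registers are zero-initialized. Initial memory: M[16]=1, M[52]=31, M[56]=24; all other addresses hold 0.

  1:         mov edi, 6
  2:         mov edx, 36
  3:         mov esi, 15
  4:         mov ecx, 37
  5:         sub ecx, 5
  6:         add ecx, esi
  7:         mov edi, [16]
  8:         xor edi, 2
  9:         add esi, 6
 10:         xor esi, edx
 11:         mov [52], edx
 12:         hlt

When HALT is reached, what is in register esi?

mov edi, 6 → edi=6
mov edx, 36 → edx=36
mov esi, 15 → esi=15
mov ecx, 37 → ecx=37
sub ecx, 5 → ecx=37-5=32
add ecx, esi → ecx=32+15=47
mov edi, [16] → edi=M[16]=1
xor edi, 2 → edi=1^2=3
add esi, 6 → esi=15+6=21
xor esi, edx → esi=21^36=49
mov [52], edx → M[52]=36
halt.

49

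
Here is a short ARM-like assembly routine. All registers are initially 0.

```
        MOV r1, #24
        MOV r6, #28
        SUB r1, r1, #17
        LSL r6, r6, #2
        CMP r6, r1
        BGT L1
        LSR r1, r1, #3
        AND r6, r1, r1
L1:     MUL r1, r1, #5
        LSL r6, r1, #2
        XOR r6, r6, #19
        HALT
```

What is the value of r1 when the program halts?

after MOV r1, #24: r1=24
after MOV r6, #28: r6=28
after SUB r1, r1, #17: r1=24-17=7
after LSL r6, r6, #2: r6=28<<2=112
CMP r6, r1  (cmp 112,7)
BGT L1: taken
after MUL r1, r1, #5: r1=7*5=35
after LSL r6, r1, #2: r6=35<<2=140
after XOR r6, r6, #19: r6=140^19=159
halt.

35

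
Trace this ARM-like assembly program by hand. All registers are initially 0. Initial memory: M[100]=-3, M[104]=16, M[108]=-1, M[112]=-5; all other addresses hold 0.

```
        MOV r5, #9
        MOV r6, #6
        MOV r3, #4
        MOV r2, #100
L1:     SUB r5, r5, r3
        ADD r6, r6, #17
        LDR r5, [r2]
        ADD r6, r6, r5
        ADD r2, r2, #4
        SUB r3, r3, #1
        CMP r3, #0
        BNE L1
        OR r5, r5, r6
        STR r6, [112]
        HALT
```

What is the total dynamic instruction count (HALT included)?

r5=9
r6=6
r3=4
r2=100
r5=9-4=5
r6=6+17=23
r5=M[100]=-3
r6=23+(-3)=20
r2=100+4=104
r3=4-1=3
CMP r3, #0  (cmp 3,0)
BNE L1: taken
r5=(-3)-3=-6
r6=20+17=37
r5=M[104]=16
r6=37+16=53
r2=104+4=108
r3=3-1=2
CMP r3, #0  (cmp 2,0)
BNE L1: taken
r5=16-2=14
r6=53+17=70
r5=M[108]=-1
r6=70+(-1)=69
r2=108+4=112
r3=2-1=1
CMP r3, #0  (cmp 1,0)
BNE L1: taken
r5=(-1)-1=-2
r6=69+17=86
r5=M[112]=-5
r6=86+(-5)=81
r2=112+4=116
r3=1-1=0
CMP r3, #0  (cmp 0,0)
BNE L1: not taken
r5=(-5)|81=-5
STR r6, [112] → M[112]=81
halt.
Total executed instructions: 39.

39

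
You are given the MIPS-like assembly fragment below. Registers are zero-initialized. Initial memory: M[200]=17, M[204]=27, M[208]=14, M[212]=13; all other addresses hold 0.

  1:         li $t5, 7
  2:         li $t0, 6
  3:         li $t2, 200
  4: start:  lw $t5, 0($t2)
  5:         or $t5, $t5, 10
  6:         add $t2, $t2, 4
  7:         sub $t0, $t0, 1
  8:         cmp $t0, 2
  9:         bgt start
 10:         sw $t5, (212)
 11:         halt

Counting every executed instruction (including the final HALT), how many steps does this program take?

29

after li $t5, 7: $t5=7
after li $t0, 6: $t0=6
after li $t2, 200: $t2=200
after lw $t5, 0($t2): $t5=M[200]=17
after or $t5, $t5, 10: $t5=17|10=27
after add $t2, $t2, 4: $t2=200+4=204
after sub $t0, $t0, 1: $t0=6-1=5
cmp $t0, 2  (cmp 5,2)
bgt start: taken
after lw $t5, 0($t2): $t5=M[204]=27
after or $t5, $t5, 10: $t5=27|10=27
after add $t2, $t2, 4: $t2=204+4=208
after sub $t0, $t0, 1: $t0=5-1=4
cmp $t0, 2  (cmp 4,2)
bgt start: taken
after lw $t5, 0($t2): $t5=M[208]=14
after or $t5, $t5, 10: $t5=14|10=14
after add $t2, $t2, 4: $t2=208+4=212
after sub $t0, $t0, 1: $t0=4-1=3
cmp $t0, 2  (cmp 3,2)
bgt start: taken
after lw $t5, 0($t2): $t5=M[212]=13
after or $t5, $t5, 10: $t5=13|10=15
after add $t2, $t2, 4: $t2=212+4=216
after sub $t0, $t0, 1: $t0=3-1=2
cmp $t0, 2  (cmp 2,2)
bgt start: not taken
sw $t5, (212) → M[212]=15
halt.
Total executed instructions: 29.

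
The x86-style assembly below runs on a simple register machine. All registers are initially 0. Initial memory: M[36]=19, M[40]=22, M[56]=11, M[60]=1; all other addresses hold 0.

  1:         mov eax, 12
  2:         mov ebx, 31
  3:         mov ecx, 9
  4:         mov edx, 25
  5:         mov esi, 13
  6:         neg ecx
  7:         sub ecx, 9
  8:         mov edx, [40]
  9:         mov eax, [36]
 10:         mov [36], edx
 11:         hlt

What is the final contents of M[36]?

eax=12
ebx=31
ecx=9
edx=25
esi=13
ecx=-(9)=-9
ecx=(-9)-9=-18
edx=M[40]=22
eax=M[36]=19
mov [36], edx → M[36]=22
halt.

22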